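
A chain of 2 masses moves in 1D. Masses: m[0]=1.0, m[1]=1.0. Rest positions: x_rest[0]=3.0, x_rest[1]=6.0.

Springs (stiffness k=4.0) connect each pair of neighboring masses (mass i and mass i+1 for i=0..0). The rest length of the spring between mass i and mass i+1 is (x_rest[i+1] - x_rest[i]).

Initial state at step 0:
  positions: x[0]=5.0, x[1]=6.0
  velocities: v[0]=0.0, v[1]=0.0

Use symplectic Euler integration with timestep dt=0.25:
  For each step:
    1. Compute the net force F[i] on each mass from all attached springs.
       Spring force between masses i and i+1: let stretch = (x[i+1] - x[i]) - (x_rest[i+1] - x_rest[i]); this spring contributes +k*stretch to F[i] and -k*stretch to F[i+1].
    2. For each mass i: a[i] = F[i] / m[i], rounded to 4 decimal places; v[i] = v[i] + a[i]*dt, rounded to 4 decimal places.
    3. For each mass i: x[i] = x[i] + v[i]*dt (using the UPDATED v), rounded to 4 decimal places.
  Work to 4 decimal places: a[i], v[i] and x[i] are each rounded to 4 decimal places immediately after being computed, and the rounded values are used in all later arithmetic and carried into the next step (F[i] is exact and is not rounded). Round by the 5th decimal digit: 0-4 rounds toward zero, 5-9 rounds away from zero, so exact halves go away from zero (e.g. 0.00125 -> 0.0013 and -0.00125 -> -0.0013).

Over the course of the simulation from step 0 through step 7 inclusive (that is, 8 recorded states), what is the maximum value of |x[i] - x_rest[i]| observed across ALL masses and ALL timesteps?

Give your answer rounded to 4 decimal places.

Answer: 2.0625

Derivation:
Step 0: x=[5.0000 6.0000] v=[0.0000 0.0000]
Step 1: x=[4.5000 6.5000] v=[-2.0000 2.0000]
Step 2: x=[3.7500 7.2500] v=[-3.0000 3.0000]
Step 3: x=[3.1250 7.8750] v=[-2.5000 2.5000]
Step 4: x=[2.9375 8.0625] v=[-0.7500 0.7500]
Step 5: x=[3.2813 7.7188] v=[1.3750 -1.3750]
Step 6: x=[3.9844 7.0157] v=[2.8125 -2.8125]
Step 7: x=[4.6954 6.3048] v=[2.8438 -2.8438]
Max displacement = 2.0625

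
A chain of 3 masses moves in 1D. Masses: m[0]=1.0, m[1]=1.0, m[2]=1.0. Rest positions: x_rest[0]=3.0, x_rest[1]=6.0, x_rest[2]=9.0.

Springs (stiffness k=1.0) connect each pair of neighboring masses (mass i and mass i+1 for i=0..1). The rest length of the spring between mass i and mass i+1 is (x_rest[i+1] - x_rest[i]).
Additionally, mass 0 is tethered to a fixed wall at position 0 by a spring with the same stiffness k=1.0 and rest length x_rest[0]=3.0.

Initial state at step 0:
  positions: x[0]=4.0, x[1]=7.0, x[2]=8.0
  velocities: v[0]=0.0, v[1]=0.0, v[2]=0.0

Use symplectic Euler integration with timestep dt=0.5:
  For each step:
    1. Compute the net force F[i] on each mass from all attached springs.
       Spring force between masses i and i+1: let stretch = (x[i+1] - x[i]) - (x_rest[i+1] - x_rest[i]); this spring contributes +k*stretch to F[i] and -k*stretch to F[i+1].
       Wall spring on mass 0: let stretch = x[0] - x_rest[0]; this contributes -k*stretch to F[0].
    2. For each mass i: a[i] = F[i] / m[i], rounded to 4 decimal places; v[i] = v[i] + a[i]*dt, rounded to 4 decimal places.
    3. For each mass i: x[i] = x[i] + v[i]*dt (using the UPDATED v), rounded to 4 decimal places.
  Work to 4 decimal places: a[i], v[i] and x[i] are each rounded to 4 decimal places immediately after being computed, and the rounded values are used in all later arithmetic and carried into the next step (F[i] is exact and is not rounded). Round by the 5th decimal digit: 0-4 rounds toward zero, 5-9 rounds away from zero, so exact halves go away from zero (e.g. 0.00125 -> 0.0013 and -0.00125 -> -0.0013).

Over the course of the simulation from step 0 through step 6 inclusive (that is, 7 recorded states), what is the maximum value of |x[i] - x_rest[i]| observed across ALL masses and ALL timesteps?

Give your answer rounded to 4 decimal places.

Answer: 1.3183

Derivation:
Step 0: x=[4.0000 7.0000 8.0000] v=[0.0000 0.0000 0.0000]
Step 1: x=[3.7500 6.5000 8.5000] v=[-0.5000 -1.0000 1.0000]
Step 2: x=[3.2500 5.8125 9.2500] v=[-1.0000 -1.3750 1.5000]
Step 3: x=[2.5781 5.3438 9.8907] v=[-1.3438 -0.9375 1.2813]
Step 4: x=[1.9531 5.3204 10.1447] v=[-1.2500 -0.0469 0.5079]
Step 5: x=[1.6817 5.6612 9.9426] v=[-0.5429 0.6816 -0.4043]
Step 6: x=[1.9847 6.0775 9.4201] v=[0.6060 0.8326 -1.0450]
Max displacement = 1.3183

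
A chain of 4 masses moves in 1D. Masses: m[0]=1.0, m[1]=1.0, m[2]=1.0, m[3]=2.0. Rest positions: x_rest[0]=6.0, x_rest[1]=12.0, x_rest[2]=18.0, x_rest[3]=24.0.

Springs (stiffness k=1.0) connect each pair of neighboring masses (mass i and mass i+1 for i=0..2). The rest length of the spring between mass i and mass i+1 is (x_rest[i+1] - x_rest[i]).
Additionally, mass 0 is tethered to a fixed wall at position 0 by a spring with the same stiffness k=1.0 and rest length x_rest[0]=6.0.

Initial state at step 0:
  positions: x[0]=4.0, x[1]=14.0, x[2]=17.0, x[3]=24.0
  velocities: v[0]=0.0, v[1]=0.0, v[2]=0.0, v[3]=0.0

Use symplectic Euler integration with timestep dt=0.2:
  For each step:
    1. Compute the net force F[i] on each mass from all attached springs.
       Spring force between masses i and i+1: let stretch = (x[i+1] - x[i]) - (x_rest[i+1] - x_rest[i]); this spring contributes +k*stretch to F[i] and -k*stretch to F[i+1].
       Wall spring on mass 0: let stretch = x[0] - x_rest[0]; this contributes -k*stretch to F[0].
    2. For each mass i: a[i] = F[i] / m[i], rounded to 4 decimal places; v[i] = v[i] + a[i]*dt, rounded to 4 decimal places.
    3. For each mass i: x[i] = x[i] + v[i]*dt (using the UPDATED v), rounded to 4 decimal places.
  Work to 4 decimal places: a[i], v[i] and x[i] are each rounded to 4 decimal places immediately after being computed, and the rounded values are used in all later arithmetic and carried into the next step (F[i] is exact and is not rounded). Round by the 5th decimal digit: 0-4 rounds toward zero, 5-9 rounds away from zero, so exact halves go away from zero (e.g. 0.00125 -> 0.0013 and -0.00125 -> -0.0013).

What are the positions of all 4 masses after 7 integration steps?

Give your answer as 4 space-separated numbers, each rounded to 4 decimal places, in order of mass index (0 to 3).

Answer: 7.6402 10.0033 19.0424 23.7874

Derivation:
Step 0: x=[4.0000 14.0000 17.0000 24.0000] v=[0.0000 0.0000 0.0000 0.0000]
Step 1: x=[4.2400 13.7200 17.1600 23.9800] v=[1.2000 -1.4000 0.8000 -0.1000]
Step 2: x=[4.6896 13.1984 17.4552 23.9436] v=[2.2480 -2.6080 1.4760 -0.1820]
Step 3: x=[5.2920 12.5067 17.8397 23.8974] v=[3.0118 -3.4584 1.9223 -0.2308]
Step 4: x=[5.9713 11.7398 18.2531 23.8501] v=[3.3963 -3.8347 2.0672 -0.2366]
Step 5: x=[6.6424 11.0027 18.6299 23.8108] v=[3.3557 -3.6857 1.8839 -0.1963]
Step 6: x=[7.2223 10.3962 18.9088 23.7879] v=[2.8993 -3.0323 1.3946 -0.1144]
Step 7: x=[7.6402 10.0033 19.0424 23.7874] v=[2.0896 -1.9646 0.6679 -0.0023]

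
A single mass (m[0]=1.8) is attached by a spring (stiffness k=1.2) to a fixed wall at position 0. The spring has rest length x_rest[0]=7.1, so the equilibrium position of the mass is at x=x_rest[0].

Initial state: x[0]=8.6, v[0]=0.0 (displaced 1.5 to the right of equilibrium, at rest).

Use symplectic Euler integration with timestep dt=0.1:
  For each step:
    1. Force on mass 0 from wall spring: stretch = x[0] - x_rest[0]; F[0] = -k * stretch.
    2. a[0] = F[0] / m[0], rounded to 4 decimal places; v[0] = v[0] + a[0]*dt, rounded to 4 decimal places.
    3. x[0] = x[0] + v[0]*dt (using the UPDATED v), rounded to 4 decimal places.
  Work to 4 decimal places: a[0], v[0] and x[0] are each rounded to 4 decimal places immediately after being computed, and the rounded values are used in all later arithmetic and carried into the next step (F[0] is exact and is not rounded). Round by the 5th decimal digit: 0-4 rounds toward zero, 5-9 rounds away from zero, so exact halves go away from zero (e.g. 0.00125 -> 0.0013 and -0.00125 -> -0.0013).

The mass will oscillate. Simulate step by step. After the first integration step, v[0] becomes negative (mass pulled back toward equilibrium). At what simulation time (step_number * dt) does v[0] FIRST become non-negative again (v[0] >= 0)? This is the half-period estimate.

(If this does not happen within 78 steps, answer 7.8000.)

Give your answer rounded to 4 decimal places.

Step 0: x=[8.6000] v=[0.0000]
Step 1: x=[8.5900] v=[-0.1000]
Step 2: x=[8.5701] v=[-0.1993]
Step 3: x=[8.5404] v=[-0.2973]
Step 4: x=[8.5011] v=[-0.3933]
Step 5: x=[8.4524] v=[-0.4867]
Step 6: x=[8.3947] v=[-0.5769]
Step 7: x=[8.3284] v=[-0.6632]
Step 8: x=[8.2539] v=[-0.7451]
Step 9: x=[8.1717] v=[-0.8220]
Step 10: x=[8.0824] v=[-0.8935]
Step 11: x=[7.9865] v=[-0.9590]
Step 12: x=[7.8847] v=[-1.0181]
Step 13: x=[7.7777] v=[-1.0704]
Step 14: x=[7.6661] v=[-1.1156]
Step 15: x=[7.5508] v=[-1.1533]
Step 16: x=[7.4325] v=[-1.1834]
Step 17: x=[7.3119] v=[-1.2056]
Step 18: x=[7.1899] v=[-1.2197]
Step 19: x=[7.0673] v=[-1.2257]
Step 20: x=[6.9450] v=[-1.2235]
Step 21: x=[6.8237] v=[-1.2132]
Step 22: x=[6.7042] v=[-1.1948]
Step 23: x=[6.5874] v=[-1.1684]
Step 24: x=[6.4740] v=[-1.1342]
Step 25: x=[6.3648] v=[-1.0925]
Step 26: x=[6.2605] v=[-1.0435]
Step 27: x=[6.1618] v=[-0.9875]
Step 28: x=[6.0693] v=[-0.9250]
Step 29: x=[5.9837] v=[-0.8563]
Step 30: x=[5.9055] v=[-0.7819]
Step 31: x=[5.8353] v=[-0.7023]
Step 32: x=[5.7735] v=[-0.6180]
Step 33: x=[5.7205] v=[-0.5296]
Step 34: x=[5.6767] v=[-0.4376]
Step 35: x=[5.6424] v=[-0.3427]
Step 36: x=[5.6179] v=[-0.2455]
Step 37: x=[5.6032] v=[-0.1467]
Step 38: x=[5.5985] v=[-0.0469]
Step 39: x=[5.6038] v=[0.0532]
First v>=0 after going negative at step 39, time=3.9000

Answer: 3.9000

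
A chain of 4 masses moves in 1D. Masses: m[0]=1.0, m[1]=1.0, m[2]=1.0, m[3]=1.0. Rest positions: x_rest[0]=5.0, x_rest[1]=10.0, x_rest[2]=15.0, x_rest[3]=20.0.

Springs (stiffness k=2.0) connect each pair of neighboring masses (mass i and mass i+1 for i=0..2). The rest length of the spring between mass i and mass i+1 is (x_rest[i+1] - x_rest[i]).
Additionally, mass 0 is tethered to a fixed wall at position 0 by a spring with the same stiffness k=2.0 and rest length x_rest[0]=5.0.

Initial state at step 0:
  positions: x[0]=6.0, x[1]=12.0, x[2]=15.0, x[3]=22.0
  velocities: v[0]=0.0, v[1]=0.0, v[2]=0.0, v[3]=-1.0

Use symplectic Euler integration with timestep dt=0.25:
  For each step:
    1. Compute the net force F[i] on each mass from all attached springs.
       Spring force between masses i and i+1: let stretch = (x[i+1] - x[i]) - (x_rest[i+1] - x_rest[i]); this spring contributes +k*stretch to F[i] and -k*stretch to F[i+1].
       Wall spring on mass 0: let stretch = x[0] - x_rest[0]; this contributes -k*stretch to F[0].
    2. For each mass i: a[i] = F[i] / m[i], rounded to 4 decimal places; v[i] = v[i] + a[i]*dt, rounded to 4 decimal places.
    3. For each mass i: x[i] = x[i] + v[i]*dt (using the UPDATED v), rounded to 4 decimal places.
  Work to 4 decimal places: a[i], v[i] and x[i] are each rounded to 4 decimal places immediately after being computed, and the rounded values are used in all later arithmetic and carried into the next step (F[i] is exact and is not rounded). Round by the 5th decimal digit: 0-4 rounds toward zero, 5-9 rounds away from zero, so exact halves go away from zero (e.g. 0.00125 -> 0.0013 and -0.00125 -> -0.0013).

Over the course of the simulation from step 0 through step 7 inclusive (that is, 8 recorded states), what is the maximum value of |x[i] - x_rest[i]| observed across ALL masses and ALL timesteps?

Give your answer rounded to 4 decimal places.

Step 0: x=[6.0000 12.0000 15.0000 22.0000] v=[0.0000 0.0000 0.0000 -1.0000]
Step 1: x=[6.0000 11.6250 15.5000 21.5000] v=[0.0000 -1.5000 2.0000 -2.0000]
Step 2: x=[5.9531 11.0313 16.2656 20.8750] v=[-0.1875 -2.3750 3.0625 -2.5000]
Step 3: x=[5.7969 10.4571 16.9531 20.2988] v=[-0.6250 -2.2970 2.7501 -2.3047]
Step 4: x=[5.4986 10.1123 17.2469 19.9294] v=[-1.1934 -1.3791 1.1750 -1.4776]
Step 5: x=[5.0896 10.0826 16.9841 19.8497] v=[-1.6359 -0.1187 -1.0511 -0.3189]
Step 6: x=[4.6686 10.2915 16.2168 20.0368] v=[-1.6842 0.8356 -3.0691 0.7483]
Step 7: x=[4.3668 10.5382 15.1864 20.3714] v=[-1.2071 0.9868 -4.1218 1.3383]
Max displacement = 2.2469

Answer: 2.2469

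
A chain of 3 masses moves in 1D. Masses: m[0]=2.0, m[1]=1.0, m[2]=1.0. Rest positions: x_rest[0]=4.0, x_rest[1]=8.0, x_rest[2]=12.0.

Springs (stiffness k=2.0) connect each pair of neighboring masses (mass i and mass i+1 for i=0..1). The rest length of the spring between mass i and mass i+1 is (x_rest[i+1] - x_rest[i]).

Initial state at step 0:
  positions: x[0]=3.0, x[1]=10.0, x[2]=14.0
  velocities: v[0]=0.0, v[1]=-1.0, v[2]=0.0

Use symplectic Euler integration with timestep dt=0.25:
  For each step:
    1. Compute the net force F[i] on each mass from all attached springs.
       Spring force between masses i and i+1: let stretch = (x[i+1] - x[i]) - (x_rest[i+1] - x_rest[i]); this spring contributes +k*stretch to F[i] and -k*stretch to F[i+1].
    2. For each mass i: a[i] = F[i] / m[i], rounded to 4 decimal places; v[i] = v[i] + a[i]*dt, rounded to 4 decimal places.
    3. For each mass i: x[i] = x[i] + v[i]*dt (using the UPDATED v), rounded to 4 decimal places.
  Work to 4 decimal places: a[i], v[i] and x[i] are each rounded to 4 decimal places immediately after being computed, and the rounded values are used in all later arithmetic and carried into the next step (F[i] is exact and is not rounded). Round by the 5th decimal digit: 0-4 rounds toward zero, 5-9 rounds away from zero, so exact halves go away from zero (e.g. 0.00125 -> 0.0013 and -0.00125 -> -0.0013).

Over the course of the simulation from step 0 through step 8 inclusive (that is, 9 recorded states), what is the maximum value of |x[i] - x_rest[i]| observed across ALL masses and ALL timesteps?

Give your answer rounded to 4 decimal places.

Step 0: x=[3.0000 10.0000 14.0000] v=[0.0000 -1.0000 0.0000]
Step 1: x=[3.1875 9.3750 14.0000] v=[0.7500 -2.5000 0.0000]
Step 2: x=[3.5117 8.5547 13.9219] v=[1.2969 -3.2813 -0.3125]
Step 3: x=[3.9011 7.7749 13.6729] v=[1.5577 -3.1192 -0.9961]
Step 4: x=[4.2827 7.2481 13.1866] v=[1.5262 -2.1071 -1.9451]
Step 5: x=[4.5996 7.0930 12.4580] v=[1.2676 -0.6206 -2.9144]
Step 6: x=[4.8224 7.2968 11.5588] v=[0.8910 0.8152 -3.5969]
Step 7: x=[4.9498 7.7241 10.6268] v=[0.5096 1.7090 -3.7279]
Step 8: x=[5.0006 8.1674 9.8320] v=[0.2032 1.7732 -3.1793]
Max displacement = 2.1680

Answer: 2.1680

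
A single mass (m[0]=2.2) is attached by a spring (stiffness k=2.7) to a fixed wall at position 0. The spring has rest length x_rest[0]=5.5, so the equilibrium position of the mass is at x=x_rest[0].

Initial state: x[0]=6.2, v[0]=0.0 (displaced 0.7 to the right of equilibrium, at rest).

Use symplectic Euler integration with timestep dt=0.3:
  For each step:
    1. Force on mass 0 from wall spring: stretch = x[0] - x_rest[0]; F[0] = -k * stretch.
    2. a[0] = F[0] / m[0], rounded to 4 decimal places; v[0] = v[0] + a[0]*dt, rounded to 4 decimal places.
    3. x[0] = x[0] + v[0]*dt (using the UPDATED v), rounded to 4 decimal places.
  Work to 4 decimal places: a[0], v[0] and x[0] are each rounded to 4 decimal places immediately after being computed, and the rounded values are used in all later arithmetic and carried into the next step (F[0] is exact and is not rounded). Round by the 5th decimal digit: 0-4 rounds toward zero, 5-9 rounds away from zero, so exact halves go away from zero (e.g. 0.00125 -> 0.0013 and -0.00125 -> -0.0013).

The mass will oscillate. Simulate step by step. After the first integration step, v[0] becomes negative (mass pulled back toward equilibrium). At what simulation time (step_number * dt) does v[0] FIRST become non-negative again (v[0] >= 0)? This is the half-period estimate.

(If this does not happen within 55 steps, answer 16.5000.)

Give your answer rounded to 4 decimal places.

Step 0: x=[6.2000] v=[0.0000]
Step 1: x=[6.1227] v=[-0.2577]
Step 2: x=[5.9766] v=[-0.4870]
Step 3: x=[5.7779] v=[-0.6625]
Step 4: x=[5.5485] v=[-0.7648]
Step 5: x=[5.3137] v=[-0.7827]
Step 6: x=[5.0995] v=[-0.7141]
Step 7: x=[4.9295] v=[-0.5667]
Step 8: x=[4.8225] v=[-0.3566]
Step 9: x=[4.7903] v=[-0.1072]
Step 10: x=[4.8365] v=[0.1541]
First v>=0 after going negative at step 10, time=3.0000

Answer: 3.0000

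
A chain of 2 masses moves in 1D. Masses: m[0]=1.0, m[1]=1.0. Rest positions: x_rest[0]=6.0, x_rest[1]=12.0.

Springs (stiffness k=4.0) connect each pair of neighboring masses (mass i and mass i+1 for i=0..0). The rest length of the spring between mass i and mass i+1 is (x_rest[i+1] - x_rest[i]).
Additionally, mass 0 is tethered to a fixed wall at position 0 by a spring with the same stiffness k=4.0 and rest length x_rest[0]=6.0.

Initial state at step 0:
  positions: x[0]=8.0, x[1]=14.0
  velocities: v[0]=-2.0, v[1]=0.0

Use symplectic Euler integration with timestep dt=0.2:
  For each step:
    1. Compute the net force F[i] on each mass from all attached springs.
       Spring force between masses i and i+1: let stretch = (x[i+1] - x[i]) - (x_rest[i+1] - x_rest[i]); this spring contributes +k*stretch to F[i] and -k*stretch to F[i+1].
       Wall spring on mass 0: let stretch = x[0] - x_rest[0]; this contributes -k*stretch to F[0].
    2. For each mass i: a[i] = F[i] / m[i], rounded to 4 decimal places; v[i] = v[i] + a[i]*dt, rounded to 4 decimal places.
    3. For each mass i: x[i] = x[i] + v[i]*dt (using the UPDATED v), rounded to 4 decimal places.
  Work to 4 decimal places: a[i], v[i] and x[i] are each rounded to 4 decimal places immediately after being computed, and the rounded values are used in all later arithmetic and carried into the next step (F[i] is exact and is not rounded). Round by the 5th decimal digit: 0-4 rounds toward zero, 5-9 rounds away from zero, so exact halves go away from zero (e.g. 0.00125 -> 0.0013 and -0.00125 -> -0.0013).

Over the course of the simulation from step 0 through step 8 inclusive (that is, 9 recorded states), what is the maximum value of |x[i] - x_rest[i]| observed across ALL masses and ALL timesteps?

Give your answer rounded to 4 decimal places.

Answer: 2.4011

Derivation:
Step 0: x=[8.0000 14.0000] v=[-2.0000 0.0000]
Step 1: x=[7.2800 14.0000] v=[-3.6000 0.0000]
Step 2: x=[6.4704 13.8848] v=[-4.0480 -0.5760]
Step 3: x=[5.8118 13.5433] v=[-3.2928 -1.7075]
Step 4: x=[5.4604 12.9248] v=[-1.7570 -3.0927]
Step 5: x=[5.4296 12.0720] v=[-0.1538 -4.2642]
Step 6: x=[5.5929 11.1164] v=[0.8164 -4.7781]
Step 7: x=[5.7451 10.2370] v=[0.7609 -4.3969]
Step 8: x=[5.6968 9.5989] v=[-0.2417 -3.1904]
Max displacement = 2.4011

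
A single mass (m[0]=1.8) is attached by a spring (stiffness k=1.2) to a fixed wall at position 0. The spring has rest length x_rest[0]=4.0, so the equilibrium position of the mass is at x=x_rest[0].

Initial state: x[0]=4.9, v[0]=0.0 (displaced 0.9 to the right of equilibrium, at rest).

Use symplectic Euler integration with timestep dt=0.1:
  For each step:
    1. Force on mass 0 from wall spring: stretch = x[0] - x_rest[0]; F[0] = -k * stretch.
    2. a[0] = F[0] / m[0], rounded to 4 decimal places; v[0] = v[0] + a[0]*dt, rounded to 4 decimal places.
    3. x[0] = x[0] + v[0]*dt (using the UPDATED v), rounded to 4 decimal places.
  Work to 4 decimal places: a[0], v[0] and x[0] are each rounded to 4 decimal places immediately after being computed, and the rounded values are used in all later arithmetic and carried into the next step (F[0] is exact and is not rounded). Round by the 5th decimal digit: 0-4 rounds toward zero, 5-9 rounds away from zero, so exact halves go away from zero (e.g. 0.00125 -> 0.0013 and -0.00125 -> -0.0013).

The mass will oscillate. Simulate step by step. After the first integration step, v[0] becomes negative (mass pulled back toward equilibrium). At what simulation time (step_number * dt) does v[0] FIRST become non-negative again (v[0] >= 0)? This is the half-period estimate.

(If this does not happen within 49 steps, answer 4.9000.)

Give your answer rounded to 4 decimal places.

Step 0: x=[4.9000] v=[0.0000]
Step 1: x=[4.8940] v=[-0.0600]
Step 2: x=[4.8820] v=[-0.1196]
Step 3: x=[4.8642] v=[-0.1784]
Step 4: x=[4.8406] v=[-0.2360]
Step 5: x=[4.8114] v=[-0.2920]
Step 6: x=[4.7768] v=[-0.3461]
Step 7: x=[4.7370] v=[-0.3979]
Step 8: x=[4.6923] v=[-0.4470]
Step 9: x=[4.6430] v=[-0.4932]
Step 10: x=[4.5894] v=[-0.5361]
Step 11: x=[4.5319] v=[-0.5754]
Step 12: x=[4.4708] v=[-0.6109]
Step 13: x=[4.4066] v=[-0.6423]
Step 14: x=[4.3397] v=[-0.6694]
Step 15: x=[4.2705] v=[-0.6921]
Step 16: x=[4.1995] v=[-0.7101]
Step 17: x=[4.1272] v=[-0.7234]
Step 18: x=[4.0540] v=[-0.7319]
Step 19: x=[3.9805] v=[-0.7355]
Step 20: x=[3.9071] v=[-0.7342]
Step 21: x=[3.8343] v=[-0.7280]
Step 22: x=[3.7626] v=[-0.7170]
Step 23: x=[3.6925] v=[-0.7012]
Step 24: x=[3.6244] v=[-0.6807]
Step 25: x=[3.5588] v=[-0.6557]
Step 26: x=[3.4962] v=[-0.6263]
Step 27: x=[3.4369] v=[-0.5927]
Step 28: x=[3.3814] v=[-0.5552]
Step 29: x=[3.3300] v=[-0.5140]
Step 30: x=[3.2831] v=[-0.4693]
Step 31: x=[3.2410] v=[-0.4215]
Step 32: x=[3.2039] v=[-0.3709]
Step 33: x=[3.1721] v=[-0.3178]
Step 34: x=[3.1458] v=[-0.2626]
Step 35: x=[3.1252] v=[-0.2057]
Step 36: x=[3.1105] v=[-0.1474]
Step 37: x=[3.1017] v=[-0.0881]
Step 38: x=[3.0989] v=[-0.0282]
Step 39: x=[3.1021] v=[0.0319]
First v>=0 after going negative at step 39, time=3.9000

Answer: 3.9000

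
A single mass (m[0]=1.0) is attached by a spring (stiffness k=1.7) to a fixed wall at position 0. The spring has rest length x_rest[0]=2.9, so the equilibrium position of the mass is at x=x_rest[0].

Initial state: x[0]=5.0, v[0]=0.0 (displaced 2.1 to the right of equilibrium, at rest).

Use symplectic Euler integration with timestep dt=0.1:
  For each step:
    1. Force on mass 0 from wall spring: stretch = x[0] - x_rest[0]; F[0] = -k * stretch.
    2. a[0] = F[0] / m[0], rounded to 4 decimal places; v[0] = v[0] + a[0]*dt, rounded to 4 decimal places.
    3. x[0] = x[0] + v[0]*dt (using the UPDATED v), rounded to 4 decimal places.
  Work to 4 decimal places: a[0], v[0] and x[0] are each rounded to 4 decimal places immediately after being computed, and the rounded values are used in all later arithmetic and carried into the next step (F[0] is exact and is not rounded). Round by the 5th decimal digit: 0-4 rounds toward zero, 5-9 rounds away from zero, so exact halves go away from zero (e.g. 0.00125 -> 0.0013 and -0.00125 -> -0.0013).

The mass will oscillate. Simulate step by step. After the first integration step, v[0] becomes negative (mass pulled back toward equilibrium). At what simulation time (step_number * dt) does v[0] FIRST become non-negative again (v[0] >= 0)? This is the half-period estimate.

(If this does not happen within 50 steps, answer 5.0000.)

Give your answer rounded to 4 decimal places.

Step 0: x=[5.0000] v=[0.0000]
Step 1: x=[4.9643] v=[-0.3570]
Step 2: x=[4.8935] v=[-0.7079]
Step 3: x=[4.7888] v=[-1.0468]
Step 4: x=[4.6520] v=[-1.3679]
Step 5: x=[4.4854] v=[-1.6657]
Step 6: x=[4.2919] v=[-1.9352]
Step 7: x=[4.0747] v=[-2.1718]
Step 8: x=[3.8376] v=[-2.3715]
Step 9: x=[3.5845] v=[-2.5309]
Step 10: x=[3.3198] v=[-2.6473]
Step 11: x=[3.0479] v=[-2.7187]
Step 12: x=[2.7735] v=[-2.7438]
Step 13: x=[2.5013] v=[-2.7223]
Step 14: x=[2.2359] v=[-2.6545]
Step 15: x=[1.9817] v=[-2.5416]
Step 16: x=[1.7432] v=[-2.3855]
Step 17: x=[1.5243] v=[-2.1888]
Step 18: x=[1.3288] v=[-1.9549]
Step 19: x=[1.1600] v=[-1.6878]
Step 20: x=[1.0208] v=[-1.3920]
Step 21: x=[0.9136] v=[-1.0725]
Step 22: x=[0.8401] v=[-0.7348]
Step 23: x=[0.8016] v=[-0.3846]
Step 24: x=[0.7988] v=[-0.0279]
Step 25: x=[0.8317] v=[0.3293]
First v>=0 after going negative at step 25, time=2.5000

Answer: 2.5000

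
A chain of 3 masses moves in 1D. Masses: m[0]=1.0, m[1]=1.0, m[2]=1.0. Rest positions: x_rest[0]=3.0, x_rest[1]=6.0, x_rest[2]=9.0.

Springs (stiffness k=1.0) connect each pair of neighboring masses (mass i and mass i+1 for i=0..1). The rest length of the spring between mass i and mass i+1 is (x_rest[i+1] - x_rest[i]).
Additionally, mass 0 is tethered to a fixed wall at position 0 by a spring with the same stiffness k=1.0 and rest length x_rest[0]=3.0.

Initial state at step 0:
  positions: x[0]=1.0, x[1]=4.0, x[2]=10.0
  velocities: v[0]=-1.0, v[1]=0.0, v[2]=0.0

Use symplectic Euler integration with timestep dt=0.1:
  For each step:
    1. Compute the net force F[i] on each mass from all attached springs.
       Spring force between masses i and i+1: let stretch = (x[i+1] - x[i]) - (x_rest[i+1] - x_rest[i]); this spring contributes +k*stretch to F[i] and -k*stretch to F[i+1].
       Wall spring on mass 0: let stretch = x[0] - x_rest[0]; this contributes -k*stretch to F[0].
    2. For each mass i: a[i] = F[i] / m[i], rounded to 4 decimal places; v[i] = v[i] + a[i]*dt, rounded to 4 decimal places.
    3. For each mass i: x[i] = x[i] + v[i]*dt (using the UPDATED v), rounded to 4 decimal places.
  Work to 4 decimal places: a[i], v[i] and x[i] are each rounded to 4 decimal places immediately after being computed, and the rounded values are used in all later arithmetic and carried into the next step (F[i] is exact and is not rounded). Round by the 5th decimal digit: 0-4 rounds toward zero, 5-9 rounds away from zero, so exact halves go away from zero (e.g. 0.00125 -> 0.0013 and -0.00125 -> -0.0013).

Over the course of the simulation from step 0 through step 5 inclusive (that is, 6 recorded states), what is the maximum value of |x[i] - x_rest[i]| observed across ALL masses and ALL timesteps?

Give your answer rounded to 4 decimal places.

Answer: 2.1819

Derivation:
Step 0: x=[1.0000 4.0000 10.0000] v=[-1.0000 0.0000 0.0000]
Step 1: x=[0.9200 4.0300 9.9700] v=[-0.8000 0.3000 -0.3000]
Step 2: x=[0.8619 4.0883 9.9106] v=[-0.5810 0.5830 -0.5940]
Step 3: x=[0.8274 4.1726 9.8230] v=[-0.3446 0.8426 -0.8762]
Step 4: x=[0.8181 4.2799 9.7089] v=[-0.0928 1.0731 -1.1412]
Step 5: x=[0.8353 4.4069 9.5705] v=[0.1716 1.2698 -1.3841]
Max displacement = 2.1819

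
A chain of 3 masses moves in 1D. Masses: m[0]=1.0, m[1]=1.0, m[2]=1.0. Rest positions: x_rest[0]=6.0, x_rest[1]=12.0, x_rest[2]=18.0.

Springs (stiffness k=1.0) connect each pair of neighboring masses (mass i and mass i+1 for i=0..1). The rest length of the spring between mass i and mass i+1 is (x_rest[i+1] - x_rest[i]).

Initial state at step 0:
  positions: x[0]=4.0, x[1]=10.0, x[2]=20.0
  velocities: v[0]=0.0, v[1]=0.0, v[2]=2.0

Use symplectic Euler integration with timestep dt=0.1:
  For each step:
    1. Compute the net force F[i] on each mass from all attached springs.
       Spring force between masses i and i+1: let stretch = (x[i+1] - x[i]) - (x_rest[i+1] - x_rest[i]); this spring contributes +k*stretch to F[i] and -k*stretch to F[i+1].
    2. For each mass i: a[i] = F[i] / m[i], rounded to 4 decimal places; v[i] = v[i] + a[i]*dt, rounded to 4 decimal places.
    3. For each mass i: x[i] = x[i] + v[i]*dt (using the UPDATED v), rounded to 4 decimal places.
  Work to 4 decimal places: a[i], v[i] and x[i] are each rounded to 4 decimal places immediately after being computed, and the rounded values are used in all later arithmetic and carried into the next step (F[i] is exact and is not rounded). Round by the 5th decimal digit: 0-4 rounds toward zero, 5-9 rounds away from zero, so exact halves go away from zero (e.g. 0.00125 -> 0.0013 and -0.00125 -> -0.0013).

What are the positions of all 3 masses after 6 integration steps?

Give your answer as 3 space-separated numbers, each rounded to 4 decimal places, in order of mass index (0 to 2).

Answer: 4.0278 10.8257 20.3466

Derivation:
Step 0: x=[4.0000 10.0000 20.0000] v=[0.0000 0.0000 2.0000]
Step 1: x=[4.0000 10.0400 20.1600] v=[0.0000 0.4000 1.6000]
Step 2: x=[4.0004 10.1208 20.2788] v=[0.0040 0.8080 1.1880]
Step 3: x=[4.0020 10.2420 20.3560] v=[0.0160 1.2118 0.7722]
Step 4: x=[4.0060 10.4019 20.3921] v=[0.0400 1.5992 0.3608]
Step 5: x=[4.0140 10.5978 20.3883] v=[0.0796 1.9586 -0.0382]
Step 6: x=[4.0278 10.8257 20.3466] v=[0.1380 2.2793 -0.4173]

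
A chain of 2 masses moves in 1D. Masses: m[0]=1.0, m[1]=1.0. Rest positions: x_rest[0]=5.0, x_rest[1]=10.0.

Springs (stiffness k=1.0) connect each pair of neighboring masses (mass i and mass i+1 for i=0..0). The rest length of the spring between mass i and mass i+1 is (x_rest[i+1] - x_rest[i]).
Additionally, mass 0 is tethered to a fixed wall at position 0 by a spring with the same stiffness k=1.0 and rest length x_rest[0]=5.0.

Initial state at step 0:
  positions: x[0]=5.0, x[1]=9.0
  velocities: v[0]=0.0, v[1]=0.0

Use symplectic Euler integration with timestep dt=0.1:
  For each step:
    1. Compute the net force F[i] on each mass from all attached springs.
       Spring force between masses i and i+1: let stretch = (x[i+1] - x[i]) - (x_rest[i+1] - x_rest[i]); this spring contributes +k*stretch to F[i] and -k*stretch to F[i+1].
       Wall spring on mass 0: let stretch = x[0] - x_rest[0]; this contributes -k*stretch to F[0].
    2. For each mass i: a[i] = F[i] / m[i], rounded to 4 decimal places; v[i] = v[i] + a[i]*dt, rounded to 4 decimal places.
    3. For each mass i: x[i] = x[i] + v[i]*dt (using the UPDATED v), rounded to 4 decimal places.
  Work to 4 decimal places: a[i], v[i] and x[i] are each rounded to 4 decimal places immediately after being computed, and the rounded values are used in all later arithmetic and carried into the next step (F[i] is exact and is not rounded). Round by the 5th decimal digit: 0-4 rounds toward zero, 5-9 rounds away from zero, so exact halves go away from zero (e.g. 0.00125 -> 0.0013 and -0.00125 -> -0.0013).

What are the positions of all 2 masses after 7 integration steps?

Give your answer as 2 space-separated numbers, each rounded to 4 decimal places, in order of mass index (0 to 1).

Step 0: x=[5.0000 9.0000] v=[0.0000 0.0000]
Step 1: x=[4.9900 9.0100] v=[-0.1000 0.1000]
Step 2: x=[4.9703 9.0298] v=[-0.1970 0.1980]
Step 3: x=[4.9415 9.0590] v=[-0.2881 0.2921]
Step 4: x=[4.9045 9.0970] v=[-0.3705 0.3804]
Step 5: x=[4.8603 9.1431] v=[-0.4417 0.4612]
Step 6: x=[4.8104 9.1964] v=[-0.4995 0.5329]
Step 7: x=[4.7562 9.2558] v=[-0.5419 0.5943]

Answer: 4.7562 9.2558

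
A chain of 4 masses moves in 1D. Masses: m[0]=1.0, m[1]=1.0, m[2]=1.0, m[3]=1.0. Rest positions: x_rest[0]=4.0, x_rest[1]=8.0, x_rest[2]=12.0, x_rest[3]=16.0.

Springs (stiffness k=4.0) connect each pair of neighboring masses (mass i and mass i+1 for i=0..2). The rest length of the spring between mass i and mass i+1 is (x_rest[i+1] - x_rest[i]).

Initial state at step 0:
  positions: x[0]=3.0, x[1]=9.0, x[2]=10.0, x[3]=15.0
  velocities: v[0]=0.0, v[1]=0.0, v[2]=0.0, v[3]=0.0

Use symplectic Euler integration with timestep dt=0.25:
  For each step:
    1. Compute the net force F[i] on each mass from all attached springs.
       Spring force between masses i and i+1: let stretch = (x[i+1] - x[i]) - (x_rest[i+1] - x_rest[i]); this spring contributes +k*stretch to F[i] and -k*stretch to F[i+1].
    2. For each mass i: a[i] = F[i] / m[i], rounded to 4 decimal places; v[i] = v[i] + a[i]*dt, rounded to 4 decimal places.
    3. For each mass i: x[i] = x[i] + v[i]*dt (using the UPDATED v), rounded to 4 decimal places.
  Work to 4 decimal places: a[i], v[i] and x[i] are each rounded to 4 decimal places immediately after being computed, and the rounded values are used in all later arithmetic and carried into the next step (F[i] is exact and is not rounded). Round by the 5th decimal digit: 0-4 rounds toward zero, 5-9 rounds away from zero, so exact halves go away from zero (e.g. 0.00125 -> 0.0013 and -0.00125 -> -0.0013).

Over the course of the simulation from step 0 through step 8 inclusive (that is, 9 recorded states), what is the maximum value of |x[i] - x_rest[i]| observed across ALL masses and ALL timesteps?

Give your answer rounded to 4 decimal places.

Step 0: x=[3.0000 9.0000 10.0000 15.0000] v=[0.0000 0.0000 0.0000 0.0000]
Step 1: x=[3.5000 7.7500 11.0000 14.7500] v=[2.0000 -5.0000 4.0000 -1.0000]
Step 2: x=[4.0625 6.2500 12.1250 14.5625] v=[2.2500 -6.0000 4.5000 -0.7500]
Step 3: x=[4.1719 5.6719 12.3906 14.7656] v=[0.4375 -2.3125 1.0625 0.8125]
Step 4: x=[3.6563 6.3985 11.5703 15.3750] v=[-2.0625 2.9062 -3.2812 2.4375]
Step 5: x=[2.8262 7.7325 10.4082 16.0332] v=[-3.3203 5.3358 -4.6483 2.6328]
Step 6: x=[2.2227 8.5088 9.9835 16.2852] v=[-2.4140 3.1052 -1.6990 1.0078]
Step 7: x=[2.1907 8.0823 10.7655 15.9617] v=[-0.1279 -1.7062 3.1280 -1.2939]
Step 8: x=[2.6316 6.8537 12.1758 15.3392] v=[1.7637 -4.9146 5.6410 -2.4901]
Max displacement = 2.3281

Answer: 2.3281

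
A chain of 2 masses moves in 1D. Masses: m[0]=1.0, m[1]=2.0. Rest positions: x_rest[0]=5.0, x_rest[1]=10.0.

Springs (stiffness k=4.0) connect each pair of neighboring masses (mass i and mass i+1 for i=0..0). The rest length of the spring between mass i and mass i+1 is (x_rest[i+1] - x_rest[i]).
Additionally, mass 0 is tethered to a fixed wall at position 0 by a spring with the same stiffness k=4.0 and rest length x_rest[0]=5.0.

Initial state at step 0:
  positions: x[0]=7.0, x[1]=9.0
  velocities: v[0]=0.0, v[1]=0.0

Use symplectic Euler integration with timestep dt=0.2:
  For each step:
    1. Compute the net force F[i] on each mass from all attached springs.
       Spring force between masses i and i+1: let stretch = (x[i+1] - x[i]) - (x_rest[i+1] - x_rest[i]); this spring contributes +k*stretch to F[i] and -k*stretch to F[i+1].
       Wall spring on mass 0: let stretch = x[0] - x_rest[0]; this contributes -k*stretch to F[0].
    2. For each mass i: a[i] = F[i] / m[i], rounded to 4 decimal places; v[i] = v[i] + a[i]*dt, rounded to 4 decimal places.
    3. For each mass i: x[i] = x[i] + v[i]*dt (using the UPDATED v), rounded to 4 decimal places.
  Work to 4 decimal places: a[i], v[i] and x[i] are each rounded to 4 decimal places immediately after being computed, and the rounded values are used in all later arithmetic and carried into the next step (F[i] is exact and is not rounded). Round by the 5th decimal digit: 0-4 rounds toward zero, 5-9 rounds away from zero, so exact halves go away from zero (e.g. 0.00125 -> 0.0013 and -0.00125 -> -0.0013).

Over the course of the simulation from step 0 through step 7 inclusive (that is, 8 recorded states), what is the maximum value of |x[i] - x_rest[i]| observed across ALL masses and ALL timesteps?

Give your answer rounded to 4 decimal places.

Answer: 2.3677

Derivation:
Step 0: x=[7.0000 9.0000] v=[0.0000 0.0000]
Step 1: x=[6.2000 9.2400] v=[-4.0000 1.2000]
Step 2: x=[4.8944 9.6368] v=[-6.5280 1.9840]
Step 3: x=[3.5645 10.0542] v=[-6.6496 2.0870]
Step 4: x=[2.7026 10.3524] v=[-4.3094 1.4911]
Step 5: x=[2.6323 10.4386] v=[-0.3516 0.4312]
Step 6: x=[3.3898 10.3003] v=[3.7876 -0.6913]
Step 7: x=[4.7106 10.0092] v=[6.6042 -1.4555]
Max displacement = 2.3677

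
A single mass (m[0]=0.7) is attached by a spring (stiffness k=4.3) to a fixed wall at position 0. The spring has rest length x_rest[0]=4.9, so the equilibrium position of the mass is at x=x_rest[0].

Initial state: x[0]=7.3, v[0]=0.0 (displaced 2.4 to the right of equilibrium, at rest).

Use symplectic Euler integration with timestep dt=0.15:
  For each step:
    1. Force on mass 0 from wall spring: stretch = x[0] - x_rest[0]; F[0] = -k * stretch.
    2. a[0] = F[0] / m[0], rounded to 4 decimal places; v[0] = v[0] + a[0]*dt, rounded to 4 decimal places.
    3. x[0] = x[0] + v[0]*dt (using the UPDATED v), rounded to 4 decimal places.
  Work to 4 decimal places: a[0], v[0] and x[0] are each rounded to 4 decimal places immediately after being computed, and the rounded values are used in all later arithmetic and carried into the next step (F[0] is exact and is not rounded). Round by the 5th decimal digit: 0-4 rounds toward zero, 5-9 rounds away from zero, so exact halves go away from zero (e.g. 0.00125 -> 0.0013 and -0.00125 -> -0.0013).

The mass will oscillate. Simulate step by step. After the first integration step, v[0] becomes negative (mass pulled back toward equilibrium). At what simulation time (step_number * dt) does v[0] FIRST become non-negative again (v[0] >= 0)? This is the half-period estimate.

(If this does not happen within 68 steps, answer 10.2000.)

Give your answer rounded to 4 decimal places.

Answer: 1.3500

Derivation:
Step 0: x=[7.3000] v=[0.0000]
Step 1: x=[6.9683] v=[-2.2114]
Step 2: x=[6.3507] v=[-4.1172]
Step 3: x=[5.5326] v=[-5.4539]
Step 4: x=[4.6271] v=[-6.0368]
Step 5: x=[3.7593] v=[-5.7853]
Step 6: x=[3.0492] v=[-4.7342]
Step 7: x=[2.5949] v=[-3.0288]
Step 8: x=[2.4592] v=[-0.9048]
Step 9: x=[2.6608] v=[1.3442]
First v>=0 after going negative at step 9, time=1.3500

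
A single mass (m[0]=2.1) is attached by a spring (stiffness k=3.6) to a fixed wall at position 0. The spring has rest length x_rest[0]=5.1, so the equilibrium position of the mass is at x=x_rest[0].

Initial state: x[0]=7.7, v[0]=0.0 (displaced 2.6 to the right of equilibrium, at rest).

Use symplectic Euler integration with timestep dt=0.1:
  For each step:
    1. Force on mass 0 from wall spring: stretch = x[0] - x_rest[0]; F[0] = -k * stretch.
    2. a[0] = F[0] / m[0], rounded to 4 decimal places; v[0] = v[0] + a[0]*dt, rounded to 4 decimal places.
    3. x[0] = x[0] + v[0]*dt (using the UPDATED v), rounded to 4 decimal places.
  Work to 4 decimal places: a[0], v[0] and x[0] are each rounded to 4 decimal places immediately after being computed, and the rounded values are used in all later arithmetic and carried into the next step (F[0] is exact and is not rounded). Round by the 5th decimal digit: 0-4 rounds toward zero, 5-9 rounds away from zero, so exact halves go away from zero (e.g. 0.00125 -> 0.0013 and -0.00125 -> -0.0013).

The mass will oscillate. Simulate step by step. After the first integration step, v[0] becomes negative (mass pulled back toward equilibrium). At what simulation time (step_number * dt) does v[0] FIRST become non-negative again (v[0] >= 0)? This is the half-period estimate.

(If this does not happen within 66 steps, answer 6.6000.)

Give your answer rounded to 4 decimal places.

Answer: 2.4000

Derivation:
Step 0: x=[7.7000] v=[0.0000]
Step 1: x=[7.6554] v=[-0.4457]
Step 2: x=[7.5670] v=[-0.8838]
Step 3: x=[7.4363] v=[-1.3067]
Step 4: x=[7.2656] v=[-1.7072]
Step 5: x=[7.0578] v=[-2.0785]
Step 6: x=[6.8164] v=[-2.4141]
Step 7: x=[6.5456] v=[-2.7083]
Step 8: x=[6.2500] v=[-2.9561]
Step 9: x=[5.9347] v=[-3.1532]
Step 10: x=[5.6051] v=[-3.2963]
Step 11: x=[5.2668] v=[-3.3829]
Step 12: x=[4.9257] v=[-3.4115]
Step 13: x=[4.5875] v=[-3.3816]
Step 14: x=[4.2581] v=[-3.2937]
Step 15: x=[3.9432] v=[-3.1494]
Step 16: x=[3.6481] v=[-2.9511]
Step 17: x=[3.3779] v=[-2.7022]
Step 18: x=[3.1372] v=[-2.4070]
Step 19: x=[2.9302] v=[-2.0705]
Step 20: x=[2.7604] v=[-1.6985]
Step 21: x=[2.6307] v=[-1.2974]
Step 22: x=[2.5433] v=[-0.8741]
Step 23: x=[2.4997] v=[-0.4358]
Step 24: x=[2.5007] v=[0.0100]
First v>=0 after going negative at step 24, time=2.4000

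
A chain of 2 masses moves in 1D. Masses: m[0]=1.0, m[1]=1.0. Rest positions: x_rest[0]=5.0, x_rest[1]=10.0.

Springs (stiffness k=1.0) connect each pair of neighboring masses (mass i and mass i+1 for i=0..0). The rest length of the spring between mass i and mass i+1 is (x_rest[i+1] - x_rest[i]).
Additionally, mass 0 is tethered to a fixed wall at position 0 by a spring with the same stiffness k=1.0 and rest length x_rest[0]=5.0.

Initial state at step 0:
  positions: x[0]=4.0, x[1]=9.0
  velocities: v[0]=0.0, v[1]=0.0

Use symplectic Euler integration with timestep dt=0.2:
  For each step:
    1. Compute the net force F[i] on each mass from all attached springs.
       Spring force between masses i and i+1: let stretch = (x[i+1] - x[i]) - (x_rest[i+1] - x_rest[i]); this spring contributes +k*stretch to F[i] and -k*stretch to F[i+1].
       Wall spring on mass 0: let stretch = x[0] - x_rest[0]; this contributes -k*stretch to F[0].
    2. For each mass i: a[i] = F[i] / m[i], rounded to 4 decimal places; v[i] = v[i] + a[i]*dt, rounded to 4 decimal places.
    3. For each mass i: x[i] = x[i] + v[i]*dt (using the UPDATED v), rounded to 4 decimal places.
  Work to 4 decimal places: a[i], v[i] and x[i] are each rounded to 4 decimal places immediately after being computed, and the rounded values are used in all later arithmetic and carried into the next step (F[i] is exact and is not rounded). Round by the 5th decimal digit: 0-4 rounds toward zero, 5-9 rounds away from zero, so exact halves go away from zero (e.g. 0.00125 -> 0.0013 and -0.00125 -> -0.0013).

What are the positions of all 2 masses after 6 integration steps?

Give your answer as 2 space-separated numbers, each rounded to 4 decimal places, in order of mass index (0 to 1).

Answer: 4.6415 9.0968

Derivation:
Step 0: x=[4.0000 9.0000] v=[0.0000 0.0000]
Step 1: x=[4.0400 9.0000] v=[0.2000 0.0000]
Step 2: x=[4.1168 9.0016] v=[0.3840 0.0080]
Step 3: x=[4.2243 9.0078] v=[0.5376 0.0310]
Step 4: x=[4.3542 9.0227] v=[0.6494 0.0743]
Step 5: x=[4.4967 9.0508] v=[0.7123 0.1406]
Step 6: x=[4.6415 9.0968] v=[0.7238 0.2298]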